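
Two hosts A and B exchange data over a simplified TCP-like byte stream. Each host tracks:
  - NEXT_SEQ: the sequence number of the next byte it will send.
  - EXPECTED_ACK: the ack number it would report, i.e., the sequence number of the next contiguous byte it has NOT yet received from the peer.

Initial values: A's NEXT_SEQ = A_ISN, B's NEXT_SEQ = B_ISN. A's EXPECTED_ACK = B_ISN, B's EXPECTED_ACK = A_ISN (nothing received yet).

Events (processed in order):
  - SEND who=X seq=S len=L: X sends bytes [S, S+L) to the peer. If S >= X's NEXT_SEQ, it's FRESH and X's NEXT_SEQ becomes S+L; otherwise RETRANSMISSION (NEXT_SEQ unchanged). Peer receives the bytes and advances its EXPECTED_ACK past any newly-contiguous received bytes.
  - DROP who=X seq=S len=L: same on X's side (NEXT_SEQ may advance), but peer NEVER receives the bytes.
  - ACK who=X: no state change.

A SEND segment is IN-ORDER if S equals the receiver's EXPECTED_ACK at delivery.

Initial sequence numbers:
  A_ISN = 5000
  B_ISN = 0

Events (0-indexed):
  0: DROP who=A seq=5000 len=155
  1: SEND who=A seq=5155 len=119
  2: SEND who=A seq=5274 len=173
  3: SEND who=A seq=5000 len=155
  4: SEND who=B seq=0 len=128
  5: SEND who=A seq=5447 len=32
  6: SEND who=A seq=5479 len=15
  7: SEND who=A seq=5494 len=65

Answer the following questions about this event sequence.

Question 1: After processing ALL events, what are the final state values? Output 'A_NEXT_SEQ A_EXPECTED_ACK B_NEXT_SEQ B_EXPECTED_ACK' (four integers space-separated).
Answer: 5559 128 128 5559

Derivation:
After event 0: A_seq=5155 A_ack=0 B_seq=0 B_ack=5000
After event 1: A_seq=5274 A_ack=0 B_seq=0 B_ack=5000
After event 2: A_seq=5447 A_ack=0 B_seq=0 B_ack=5000
After event 3: A_seq=5447 A_ack=0 B_seq=0 B_ack=5447
After event 4: A_seq=5447 A_ack=128 B_seq=128 B_ack=5447
After event 5: A_seq=5479 A_ack=128 B_seq=128 B_ack=5479
After event 6: A_seq=5494 A_ack=128 B_seq=128 B_ack=5494
After event 7: A_seq=5559 A_ack=128 B_seq=128 B_ack=5559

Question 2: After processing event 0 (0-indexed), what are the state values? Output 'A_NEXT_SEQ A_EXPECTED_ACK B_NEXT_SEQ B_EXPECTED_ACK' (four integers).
After event 0: A_seq=5155 A_ack=0 B_seq=0 B_ack=5000

5155 0 0 5000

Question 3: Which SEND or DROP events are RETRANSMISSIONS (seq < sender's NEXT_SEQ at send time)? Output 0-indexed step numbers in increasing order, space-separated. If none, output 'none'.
Answer: 3

Derivation:
Step 0: DROP seq=5000 -> fresh
Step 1: SEND seq=5155 -> fresh
Step 2: SEND seq=5274 -> fresh
Step 3: SEND seq=5000 -> retransmit
Step 4: SEND seq=0 -> fresh
Step 5: SEND seq=5447 -> fresh
Step 6: SEND seq=5479 -> fresh
Step 7: SEND seq=5494 -> fresh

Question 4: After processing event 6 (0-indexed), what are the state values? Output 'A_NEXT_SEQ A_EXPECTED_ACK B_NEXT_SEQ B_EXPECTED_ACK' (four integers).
After event 0: A_seq=5155 A_ack=0 B_seq=0 B_ack=5000
After event 1: A_seq=5274 A_ack=0 B_seq=0 B_ack=5000
After event 2: A_seq=5447 A_ack=0 B_seq=0 B_ack=5000
After event 3: A_seq=5447 A_ack=0 B_seq=0 B_ack=5447
After event 4: A_seq=5447 A_ack=128 B_seq=128 B_ack=5447
After event 5: A_seq=5479 A_ack=128 B_seq=128 B_ack=5479
After event 6: A_seq=5494 A_ack=128 B_seq=128 B_ack=5494

5494 128 128 5494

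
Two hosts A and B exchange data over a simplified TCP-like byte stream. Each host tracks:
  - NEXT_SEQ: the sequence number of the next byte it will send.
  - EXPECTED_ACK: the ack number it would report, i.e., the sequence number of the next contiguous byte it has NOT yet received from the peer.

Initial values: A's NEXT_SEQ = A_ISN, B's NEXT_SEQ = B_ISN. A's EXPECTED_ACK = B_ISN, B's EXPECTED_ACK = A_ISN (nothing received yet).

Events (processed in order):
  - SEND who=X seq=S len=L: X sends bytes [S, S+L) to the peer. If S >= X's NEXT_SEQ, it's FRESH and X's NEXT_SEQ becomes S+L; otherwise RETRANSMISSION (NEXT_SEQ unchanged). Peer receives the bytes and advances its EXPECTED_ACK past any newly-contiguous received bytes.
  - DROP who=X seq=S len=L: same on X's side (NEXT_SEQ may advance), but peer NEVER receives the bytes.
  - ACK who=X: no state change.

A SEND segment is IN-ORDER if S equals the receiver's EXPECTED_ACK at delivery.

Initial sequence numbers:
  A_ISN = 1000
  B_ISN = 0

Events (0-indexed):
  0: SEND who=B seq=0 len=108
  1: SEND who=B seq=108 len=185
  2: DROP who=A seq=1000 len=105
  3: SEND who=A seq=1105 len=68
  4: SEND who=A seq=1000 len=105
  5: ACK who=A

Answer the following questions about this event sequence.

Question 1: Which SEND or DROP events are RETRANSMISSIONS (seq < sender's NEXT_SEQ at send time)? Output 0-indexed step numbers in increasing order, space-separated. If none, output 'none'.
Answer: 4

Derivation:
Step 0: SEND seq=0 -> fresh
Step 1: SEND seq=108 -> fresh
Step 2: DROP seq=1000 -> fresh
Step 3: SEND seq=1105 -> fresh
Step 4: SEND seq=1000 -> retransmit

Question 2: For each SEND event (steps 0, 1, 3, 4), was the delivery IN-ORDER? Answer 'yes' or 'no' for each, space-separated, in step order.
Answer: yes yes no yes

Derivation:
Step 0: SEND seq=0 -> in-order
Step 1: SEND seq=108 -> in-order
Step 3: SEND seq=1105 -> out-of-order
Step 4: SEND seq=1000 -> in-order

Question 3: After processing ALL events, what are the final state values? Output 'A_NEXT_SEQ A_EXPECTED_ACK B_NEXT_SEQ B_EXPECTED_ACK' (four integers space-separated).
After event 0: A_seq=1000 A_ack=108 B_seq=108 B_ack=1000
After event 1: A_seq=1000 A_ack=293 B_seq=293 B_ack=1000
After event 2: A_seq=1105 A_ack=293 B_seq=293 B_ack=1000
After event 3: A_seq=1173 A_ack=293 B_seq=293 B_ack=1000
After event 4: A_seq=1173 A_ack=293 B_seq=293 B_ack=1173
After event 5: A_seq=1173 A_ack=293 B_seq=293 B_ack=1173

Answer: 1173 293 293 1173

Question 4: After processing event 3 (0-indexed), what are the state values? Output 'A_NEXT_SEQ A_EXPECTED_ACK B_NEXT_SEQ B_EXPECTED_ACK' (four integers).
After event 0: A_seq=1000 A_ack=108 B_seq=108 B_ack=1000
After event 1: A_seq=1000 A_ack=293 B_seq=293 B_ack=1000
After event 2: A_seq=1105 A_ack=293 B_seq=293 B_ack=1000
After event 3: A_seq=1173 A_ack=293 B_seq=293 B_ack=1000

1173 293 293 1000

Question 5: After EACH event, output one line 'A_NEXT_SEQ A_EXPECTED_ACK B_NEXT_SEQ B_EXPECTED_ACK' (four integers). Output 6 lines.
1000 108 108 1000
1000 293 293 1000
1105 293 293 1000
1173 293 293 1000
1173 293 293 1173
1173 293 293 1173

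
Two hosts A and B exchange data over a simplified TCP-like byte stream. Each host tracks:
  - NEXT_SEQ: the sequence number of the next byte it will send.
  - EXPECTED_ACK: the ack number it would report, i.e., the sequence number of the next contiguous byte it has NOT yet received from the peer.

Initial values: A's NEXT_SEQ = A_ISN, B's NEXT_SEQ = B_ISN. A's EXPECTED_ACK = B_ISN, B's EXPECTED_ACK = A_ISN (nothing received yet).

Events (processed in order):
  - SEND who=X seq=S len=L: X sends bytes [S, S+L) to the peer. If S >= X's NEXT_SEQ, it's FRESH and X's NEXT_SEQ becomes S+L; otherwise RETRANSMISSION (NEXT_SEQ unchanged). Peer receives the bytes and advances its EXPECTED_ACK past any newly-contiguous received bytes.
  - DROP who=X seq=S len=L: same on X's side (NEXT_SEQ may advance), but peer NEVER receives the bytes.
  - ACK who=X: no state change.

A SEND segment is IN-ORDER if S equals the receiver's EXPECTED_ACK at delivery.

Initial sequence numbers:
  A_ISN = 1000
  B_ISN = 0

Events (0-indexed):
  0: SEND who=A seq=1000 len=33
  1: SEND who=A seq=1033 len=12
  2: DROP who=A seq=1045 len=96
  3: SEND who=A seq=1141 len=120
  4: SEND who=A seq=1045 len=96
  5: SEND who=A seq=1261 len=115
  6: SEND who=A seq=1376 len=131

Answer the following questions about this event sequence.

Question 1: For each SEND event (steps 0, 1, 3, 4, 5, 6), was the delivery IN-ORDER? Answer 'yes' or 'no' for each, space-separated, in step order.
Answer: yes yes no yes yes yes

Derivation:
Step 0: SEND seq=1000 -> in-order
Step 1: SEND seq=1033 -> in-order
Step 3: SEND seq=1141 -> out-of-order
Step 4: SEND seq=1045 -> in-order
Step 5: SEND seq=1261 -> in-order
Step 6: SEND seq=1376 -> in-order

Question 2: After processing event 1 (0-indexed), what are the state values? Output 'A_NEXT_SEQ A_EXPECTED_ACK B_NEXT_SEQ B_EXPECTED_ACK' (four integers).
After event 0: A_seq=1033 A_ack=0 B_seq=0 B_ack=1033
After event 1: A_seq=1045 A_ack=0 B_seq=0 B_ack=1045

1045 0 0 1045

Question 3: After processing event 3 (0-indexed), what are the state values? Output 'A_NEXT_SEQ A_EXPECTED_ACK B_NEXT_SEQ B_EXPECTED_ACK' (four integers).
After event 0: A_seq=1033 A_ack=0 B_seq=0 B_ack=1033
After event 1: A_seq=1045 A_ack=0 B_seq=0 B_ack=1045
After event 2: A_seq=1141 A_ack=0 B_seq=0 B_ack=1045
After event 3: A_seq=1261 A_ack=0 B_seq=0 B_ack=1045

1261 0 0 1045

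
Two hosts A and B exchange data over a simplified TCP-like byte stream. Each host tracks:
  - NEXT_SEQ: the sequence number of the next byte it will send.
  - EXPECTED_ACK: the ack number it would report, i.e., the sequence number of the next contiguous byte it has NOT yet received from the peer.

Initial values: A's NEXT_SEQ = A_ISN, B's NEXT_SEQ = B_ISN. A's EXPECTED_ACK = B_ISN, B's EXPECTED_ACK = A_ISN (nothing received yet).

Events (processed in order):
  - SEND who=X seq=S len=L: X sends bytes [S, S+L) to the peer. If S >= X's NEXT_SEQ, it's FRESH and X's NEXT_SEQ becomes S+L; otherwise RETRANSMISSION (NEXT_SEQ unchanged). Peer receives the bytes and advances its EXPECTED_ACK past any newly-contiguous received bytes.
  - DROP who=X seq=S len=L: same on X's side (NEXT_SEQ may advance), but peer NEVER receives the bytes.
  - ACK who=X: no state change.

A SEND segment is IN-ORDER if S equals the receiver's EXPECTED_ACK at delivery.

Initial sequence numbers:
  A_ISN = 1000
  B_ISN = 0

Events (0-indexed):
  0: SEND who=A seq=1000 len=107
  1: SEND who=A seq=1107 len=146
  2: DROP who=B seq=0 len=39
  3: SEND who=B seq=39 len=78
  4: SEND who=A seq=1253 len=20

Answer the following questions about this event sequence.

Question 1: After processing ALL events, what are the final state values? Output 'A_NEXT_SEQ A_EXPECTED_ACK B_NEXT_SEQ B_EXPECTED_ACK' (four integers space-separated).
After event 0: A_seq=1107 A_ack=0 B_seq=0 B_ack=1107
After event 1: A_seq=1253 A_ack=0 B_seq=0 B_ack=1253
After event 2: A_seq=1253 A_ack=0 B_seq=39 B_ack=1253
After event 3: A_seq=1253 A_ack=0 B_seq=117 B_ack=1253
After event 4: A_seq=1273 A_ack=0 B_seq=117 B_ack=1273

Answer: 1273 0 117 1273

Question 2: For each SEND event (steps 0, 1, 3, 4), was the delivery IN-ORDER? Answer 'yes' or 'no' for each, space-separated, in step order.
Step 0: SEND seq=1000 -> in-order
Step 1: SEND seq=1107 -> in-order
Step 3: SEND seq=39 -> out-of-order
Step 4: SEND seq=1253 -> in-order

Answer: yes yes no yes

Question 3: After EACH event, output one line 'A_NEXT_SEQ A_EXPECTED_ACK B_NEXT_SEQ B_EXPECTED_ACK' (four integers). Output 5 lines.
1107 0 0 1107
1253 0 0 1253
1253 0 39 1253
1253 0 117 1253
1273 0 117 1273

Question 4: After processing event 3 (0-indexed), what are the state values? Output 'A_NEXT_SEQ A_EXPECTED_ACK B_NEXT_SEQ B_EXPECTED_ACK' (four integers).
After event 0: A_seq=1107 A_ack=0 B_seq=0 B_ack=1107
After event 1: A_seq=1253 A_ack=0 B_seq=0 B_ack=1253
After event 2: A_seq=1253 A_ack=0 B_seq=39 B_ack=1253
After event 3: A_seq=1253 A_ack=0 B_seq=117 B_ack=1253

1253 0 117 1253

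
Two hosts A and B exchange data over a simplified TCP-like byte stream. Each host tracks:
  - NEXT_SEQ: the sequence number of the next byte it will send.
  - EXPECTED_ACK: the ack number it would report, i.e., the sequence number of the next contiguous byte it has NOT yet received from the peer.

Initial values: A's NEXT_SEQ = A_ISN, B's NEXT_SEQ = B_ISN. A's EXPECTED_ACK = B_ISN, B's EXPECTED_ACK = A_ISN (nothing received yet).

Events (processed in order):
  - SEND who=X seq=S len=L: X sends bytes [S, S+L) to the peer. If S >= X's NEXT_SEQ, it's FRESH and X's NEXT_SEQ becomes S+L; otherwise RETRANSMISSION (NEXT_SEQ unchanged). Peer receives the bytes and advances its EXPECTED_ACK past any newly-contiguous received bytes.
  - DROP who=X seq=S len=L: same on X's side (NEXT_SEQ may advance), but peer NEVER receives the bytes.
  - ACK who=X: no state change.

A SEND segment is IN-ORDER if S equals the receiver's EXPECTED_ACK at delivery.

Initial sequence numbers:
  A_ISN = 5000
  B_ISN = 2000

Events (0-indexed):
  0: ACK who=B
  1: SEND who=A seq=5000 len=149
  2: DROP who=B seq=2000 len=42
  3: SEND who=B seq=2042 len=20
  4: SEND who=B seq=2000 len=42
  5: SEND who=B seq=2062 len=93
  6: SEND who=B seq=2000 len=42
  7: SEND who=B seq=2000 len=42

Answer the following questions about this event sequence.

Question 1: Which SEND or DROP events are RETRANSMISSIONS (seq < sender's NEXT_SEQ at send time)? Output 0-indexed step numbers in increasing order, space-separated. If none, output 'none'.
Answer: 4 6 7

Derivation:
Step 1: SEND seq=5000 -> fresh
Step 2: DROP seq=2000 -> fresh
Step 3: SEND seq=2042 -> fresh
Step 4: SEND seq=2000 -> retransmit
Step 5: SEND seq=2062 -> fresh
Step 6: SEND seq=2000 -> retransmit
Step 7: SEND seq=2000 -> retransmit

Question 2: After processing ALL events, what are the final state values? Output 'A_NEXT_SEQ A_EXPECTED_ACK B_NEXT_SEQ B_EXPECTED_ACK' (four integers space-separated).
After event 0: A_seq=5000 A_ack=2000 B_seq=2000 B_ack=5000
After event 1: A_seq=5149 A_ack=2000 B_seq=2000 B_ack=5149
After event 2: A_seq=5149 A_ack=2000 B_seq=2042 B_ack=5149
After event 3: A_seq=5149 A_ack=2000 B_seq=2062 B_ack=5149
After event 4: A_seq=5149 A_ack=2062 B_seq=2062 B_ack=5149
After event 5: A_seq=5149 A_ack=2155 B_seq=2155 B_ack=5149
After event 6: A_seq=5149 A_ack=2155 B_seq=2155 B_ack=5149
After event 7: A_seq=5149 A_ack=2155 B_seq=2155 B_ack=5149

Answer: 5149 2155 2155 5149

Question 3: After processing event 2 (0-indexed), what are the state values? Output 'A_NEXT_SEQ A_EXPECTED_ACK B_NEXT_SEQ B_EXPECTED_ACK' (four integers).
After event 0: A_seq=5000 A_ack=2000 B_seq=2000 B_ack=5000
After event 1: A_seq=5149 A_ack=2000 B_seq=2000 B_ack=5149
After event 2: A_seq=5149 A_ack=2000 B_seq=2042 B_ack=5149

5149 2000 2042 5149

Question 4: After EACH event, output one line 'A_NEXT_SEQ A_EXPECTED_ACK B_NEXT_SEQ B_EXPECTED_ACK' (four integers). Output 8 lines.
5000 2000 2000 5000
5149 2000 2000 5149
5149 2000 2042 5149
5149 2000 2062 5149
5149 2062 2062 5149
5149 2155 2155 5149
5149 2155 2155 5149
5149 2155 2155 5149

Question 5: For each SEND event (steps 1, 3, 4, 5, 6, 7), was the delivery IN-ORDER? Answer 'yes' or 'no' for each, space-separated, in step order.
Answer: yes no yes yes no no

Derivation:
Step 1: SEND seq=5000 -> in-order
Step 3: SEND seq=2042 -> out-of-order
Step 4: SEND seq=2000 -> in-order
Step 5: SEND seq=2062 -> in-order
Step 6: SEND seq=2000 -> out-of-order
Step 7: SEND seq=2000 -> out-of-order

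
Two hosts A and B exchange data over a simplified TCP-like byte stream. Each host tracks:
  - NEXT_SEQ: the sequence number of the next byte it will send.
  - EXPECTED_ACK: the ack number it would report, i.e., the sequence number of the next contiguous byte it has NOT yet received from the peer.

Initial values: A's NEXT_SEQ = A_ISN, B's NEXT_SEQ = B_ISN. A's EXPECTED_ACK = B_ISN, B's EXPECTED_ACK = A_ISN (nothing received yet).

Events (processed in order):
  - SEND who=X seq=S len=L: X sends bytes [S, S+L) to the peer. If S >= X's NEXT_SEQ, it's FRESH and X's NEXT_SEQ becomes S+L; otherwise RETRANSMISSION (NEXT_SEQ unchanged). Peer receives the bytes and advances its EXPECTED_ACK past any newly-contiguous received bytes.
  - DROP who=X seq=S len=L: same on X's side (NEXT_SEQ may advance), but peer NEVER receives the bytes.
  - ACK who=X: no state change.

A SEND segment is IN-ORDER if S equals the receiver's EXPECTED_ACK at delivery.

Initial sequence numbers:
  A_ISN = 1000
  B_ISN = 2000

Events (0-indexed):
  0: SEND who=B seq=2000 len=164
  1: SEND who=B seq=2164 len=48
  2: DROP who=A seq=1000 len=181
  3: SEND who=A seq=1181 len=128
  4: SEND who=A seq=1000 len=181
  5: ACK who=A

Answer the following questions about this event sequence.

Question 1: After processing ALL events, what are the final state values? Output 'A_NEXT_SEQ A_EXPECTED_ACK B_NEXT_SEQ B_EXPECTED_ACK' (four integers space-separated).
Answer: 1309 2212 2212 1309

Derivation:
After event 0: A_seq=1000 A_ack=2164 B_seq=2164 B_ack=1000
After event 1: A_seq=1000 A_ack=2212 B_seq=2212 B_ack=1000
After event 2: A_seq=1181 A_ack=2212 B_seq=2212 B_ack=1000
After event 3: A_seq=1309 A_ack=2212 B_seq=2212 B_ack=1000
After event 4: A_seq=1309 A_ack=2212 B_seq=2212 B_ack=1309
After event 5: A_seq=1309 A_ack=2212 B_seq=2212 B_ack=1309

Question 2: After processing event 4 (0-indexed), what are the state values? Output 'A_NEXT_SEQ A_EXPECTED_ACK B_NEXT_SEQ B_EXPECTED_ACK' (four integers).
After event 0: A_seq=1000 A_ack=2164 B_seq=2164 B_ack=1000
After event 1: A_seq=1000 A_ack=2212 B_seq=2212 B_ack=1000
After event 2: A_seq=1181 A_ack=2212 B_seq=2212 B_ack=1000
After event 3: A_seq=1309 A_ack=2212 B_seq=2212 B_ack=1000
After event 4: A_seq=1309 A_ack=2212 B_seq=2212 B_ack=1309

1309 2212 2212 1309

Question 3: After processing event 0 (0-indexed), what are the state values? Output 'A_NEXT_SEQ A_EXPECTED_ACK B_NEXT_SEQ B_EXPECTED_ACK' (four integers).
After event 0: A_seq=1000 A_ack=2164 B_seq=2164 B_ack=1000

1000 2164 2164 1000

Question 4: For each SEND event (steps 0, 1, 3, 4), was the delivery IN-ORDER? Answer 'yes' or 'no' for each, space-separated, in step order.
Step 0: SEND seq=2000 -> in-order
Step 1: SEND seq=2164 -> in-order
Step 3: SEND seq=1181 -> out-of-order
Step 4: SEND seq=1000 -> in-order

Answer: yes yes no yes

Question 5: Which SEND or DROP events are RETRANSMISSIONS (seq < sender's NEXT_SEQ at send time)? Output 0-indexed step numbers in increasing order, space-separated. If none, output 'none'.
Answer: 4

Derivation:
Step 0: SEND seq=2000 -> fresh
Step 1: SEND seq=2164 -> fresh
Step 2: DROP seq=1000 -> fresh
Step 3: SEND seq=1181 -> fresh
Step 4: SEND seq=1000 -> retransmit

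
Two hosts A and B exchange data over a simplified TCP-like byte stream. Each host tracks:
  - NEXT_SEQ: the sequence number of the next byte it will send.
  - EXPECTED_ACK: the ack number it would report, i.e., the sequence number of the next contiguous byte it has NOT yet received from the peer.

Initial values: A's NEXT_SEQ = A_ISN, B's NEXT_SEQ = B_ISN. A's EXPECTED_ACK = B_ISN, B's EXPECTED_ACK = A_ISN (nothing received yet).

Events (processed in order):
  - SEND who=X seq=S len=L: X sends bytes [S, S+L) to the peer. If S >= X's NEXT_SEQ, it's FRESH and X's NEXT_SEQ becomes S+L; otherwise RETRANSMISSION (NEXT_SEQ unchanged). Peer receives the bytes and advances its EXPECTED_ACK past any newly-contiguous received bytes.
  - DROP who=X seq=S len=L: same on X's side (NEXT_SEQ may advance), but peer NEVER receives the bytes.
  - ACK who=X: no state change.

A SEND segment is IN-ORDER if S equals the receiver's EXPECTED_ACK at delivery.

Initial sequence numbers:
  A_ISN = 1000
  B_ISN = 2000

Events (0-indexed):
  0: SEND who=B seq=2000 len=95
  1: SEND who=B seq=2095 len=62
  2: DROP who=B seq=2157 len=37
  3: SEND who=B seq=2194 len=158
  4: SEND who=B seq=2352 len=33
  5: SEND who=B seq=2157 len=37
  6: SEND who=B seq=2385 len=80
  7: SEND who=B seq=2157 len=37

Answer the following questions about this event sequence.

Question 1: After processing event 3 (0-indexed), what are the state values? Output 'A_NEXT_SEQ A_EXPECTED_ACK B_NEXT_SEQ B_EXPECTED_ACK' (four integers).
After event 0: A_seq=1000 A_ack=2095 B_seq=2095 B_ack=1000
After event 1: A_seq=1000 A_ack=2157 B_seq=2157 B_ack=1000
After event 2: A_seq=1000 A_ack=2157 B_seq=2194 B_ack=1000
After event 3: A_seq=1000 A_ack=2157 B_seq=2352 B_ack=1000

1000 2157 2352 1000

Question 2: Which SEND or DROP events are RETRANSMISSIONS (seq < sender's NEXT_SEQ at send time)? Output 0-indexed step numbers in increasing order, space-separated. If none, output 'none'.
Step 0: SEND seq=2000 -> fresh
Step 1: SEND seq=2095 -> fresh
Step 2: DROP seq=2157 -> fresh
Step 3: SEND seq=2194 -> fresh
Step 4: SEND seq=2352 -> fresh
Step 5: SEND seq=2157 -> retransmit
Step 6: SEND seq=2385 -> fresh
Step 7: SEND seq=2157 -> retransmit

Answer: 5 7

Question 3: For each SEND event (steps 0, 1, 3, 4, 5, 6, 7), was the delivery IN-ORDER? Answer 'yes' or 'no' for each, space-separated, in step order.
Step 0: SEND seq=2000 -> in-order
Step 1: SEND seq=2095 -> in-order
Step 3: SEND seq=2194 -> out-of-order
Step 4: SEND seq=2352 -> out-of-order
Step 5: SEND seq=2157 -> in-order
Step 6: SEND seq=2385 -> in-order
Step 7: SEND seq=2157 -> out-of-order

Answer: yes yes no no yes yes no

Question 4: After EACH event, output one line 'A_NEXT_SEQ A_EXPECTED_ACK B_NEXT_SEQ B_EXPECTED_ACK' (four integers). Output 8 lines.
1000 2095 2095 1000
1000 2157 2157 1000
1000 2157 2194 1000
1000 2157 2352 1000
1000 2157 2385 1000
1000 2385 2385 1000
1000 2465 2465 1000
1000 2465 2465 1000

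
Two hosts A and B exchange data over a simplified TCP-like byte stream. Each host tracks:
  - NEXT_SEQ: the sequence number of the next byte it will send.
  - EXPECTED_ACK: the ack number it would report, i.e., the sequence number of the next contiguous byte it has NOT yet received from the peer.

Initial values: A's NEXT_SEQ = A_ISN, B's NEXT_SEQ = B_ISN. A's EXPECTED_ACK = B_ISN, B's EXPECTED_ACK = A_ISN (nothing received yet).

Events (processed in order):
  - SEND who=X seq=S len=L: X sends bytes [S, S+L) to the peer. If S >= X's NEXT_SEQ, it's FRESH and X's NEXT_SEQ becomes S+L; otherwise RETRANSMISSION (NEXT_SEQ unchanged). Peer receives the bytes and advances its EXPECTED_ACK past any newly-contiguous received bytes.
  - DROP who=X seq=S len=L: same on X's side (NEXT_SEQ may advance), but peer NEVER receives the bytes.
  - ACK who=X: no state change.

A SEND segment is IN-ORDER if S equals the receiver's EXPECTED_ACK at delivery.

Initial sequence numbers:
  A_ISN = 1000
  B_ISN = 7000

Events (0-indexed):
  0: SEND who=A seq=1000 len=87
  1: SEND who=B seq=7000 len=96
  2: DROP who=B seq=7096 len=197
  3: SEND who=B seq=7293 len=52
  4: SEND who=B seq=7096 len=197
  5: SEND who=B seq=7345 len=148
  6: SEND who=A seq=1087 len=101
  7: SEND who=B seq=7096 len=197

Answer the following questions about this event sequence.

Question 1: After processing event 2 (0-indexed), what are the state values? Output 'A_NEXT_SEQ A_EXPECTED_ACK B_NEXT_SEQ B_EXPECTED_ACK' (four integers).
After event 0: A_seq=1087 A_ack=7000 B_seq=7000 B_ack=1087
After event 1: A_seq=1087 A_ack=7096 B_seq=7096 B_ack=1087
After event 2: A_seq=1087 A_ack=7096 B_seq=7293 B_ack=1087

1087 7096 7293 1087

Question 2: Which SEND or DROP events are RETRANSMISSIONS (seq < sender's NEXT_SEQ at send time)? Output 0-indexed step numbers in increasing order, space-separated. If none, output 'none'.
Step 0: SEND seq=1000 -> fresh
Step 1: SEND seq=7000 -> fresh
Step 2: DROP seq=7096 -> fresh
Step 3: SEND seq=7293 -> fresh
Step 4: SEND seq=7096 -> retransmit
Step 5: SEND seq=7345 -> fresh
Step 6: SEND seq=1087 -> fresh
Step 7: SEND seq=7096 -> retransmit

Answer: 4 7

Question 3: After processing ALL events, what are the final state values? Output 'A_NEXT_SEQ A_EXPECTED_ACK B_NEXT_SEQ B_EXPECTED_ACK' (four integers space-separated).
After event 0: A_seq=1087 A_ack=7000 B_seq=7000 B_ack=1087
After event 1: A_seq=1087 A_ack=7096 B_seq=7096 B_ack=1087
After event 2: A_seq=1087 A_ack=7096 B_seq=7293 B_ack=1087
After event 3: A_seq=1087 A_ack=7096 B_seq=7345 B_ack=1087
After event 4: A_seq=1087 A_ack=7345 B_seq=7345 B_ack=1087
After event 5: A_seq=1087 A_ack=7493 B_seq=7493 B_ack=1087
After event 6: A_seq=1188 A_ack=7493 B_seq=7493 B_ack=1188
After event 7: A_seq=1188 A_ack=7493 B_seq=7493 B_ack=1188

Answer: 1188 7493 7493 1188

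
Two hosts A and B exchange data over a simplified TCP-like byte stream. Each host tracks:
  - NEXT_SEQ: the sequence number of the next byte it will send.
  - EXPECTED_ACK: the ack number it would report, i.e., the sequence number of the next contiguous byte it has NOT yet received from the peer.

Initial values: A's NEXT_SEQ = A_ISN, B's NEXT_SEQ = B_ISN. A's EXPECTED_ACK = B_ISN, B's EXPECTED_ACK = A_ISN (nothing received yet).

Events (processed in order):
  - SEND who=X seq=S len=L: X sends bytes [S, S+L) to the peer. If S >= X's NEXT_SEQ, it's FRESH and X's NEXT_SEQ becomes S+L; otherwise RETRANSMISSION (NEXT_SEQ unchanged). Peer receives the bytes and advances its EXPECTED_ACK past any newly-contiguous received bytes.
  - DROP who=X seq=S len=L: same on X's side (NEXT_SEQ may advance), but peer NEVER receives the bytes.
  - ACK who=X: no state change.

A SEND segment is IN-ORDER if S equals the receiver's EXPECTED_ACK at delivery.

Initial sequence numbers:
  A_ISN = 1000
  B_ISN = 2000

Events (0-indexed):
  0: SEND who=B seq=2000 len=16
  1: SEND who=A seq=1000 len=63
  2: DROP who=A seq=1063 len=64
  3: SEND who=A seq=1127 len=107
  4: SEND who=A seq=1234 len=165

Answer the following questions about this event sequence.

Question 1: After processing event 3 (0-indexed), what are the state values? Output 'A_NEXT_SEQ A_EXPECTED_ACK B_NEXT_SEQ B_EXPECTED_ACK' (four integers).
After event 0: A_seq=1000 A_ack=2016 B_seq=2016 B_ack=1000
After event 1: A_seq=1063 A_ack=2016 B_seq=2016 B_ack=1063
After event 2: A_seq=1127 A_ack=2016 B_seq=2016 B_ack=1063
After event 3: A_seq=1234 A_ack=2016 B_seq=2016 B_ack=1063

1234 2016 2016 1063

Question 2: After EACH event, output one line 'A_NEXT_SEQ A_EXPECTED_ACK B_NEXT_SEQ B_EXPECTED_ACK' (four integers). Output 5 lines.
1000 2016 2016 1000
1063 2016 2016 1063
1127 2016 2016 1063
1234 2016 2016 1063
1399 2016 2016 1063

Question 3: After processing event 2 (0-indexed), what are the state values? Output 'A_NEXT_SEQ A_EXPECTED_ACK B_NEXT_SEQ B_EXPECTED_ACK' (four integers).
After event 0: A_seq=1000 A_ack=2016 B_seq=2016 B_ack=1000
After event 1: A_seq=1063 A_ack=2016 B_seq=2016 B_ack=1063
After event 2: A_seq=1127 A_ack=2016 B_seq=2016 B_ack=1063

1127 2016 2016 1063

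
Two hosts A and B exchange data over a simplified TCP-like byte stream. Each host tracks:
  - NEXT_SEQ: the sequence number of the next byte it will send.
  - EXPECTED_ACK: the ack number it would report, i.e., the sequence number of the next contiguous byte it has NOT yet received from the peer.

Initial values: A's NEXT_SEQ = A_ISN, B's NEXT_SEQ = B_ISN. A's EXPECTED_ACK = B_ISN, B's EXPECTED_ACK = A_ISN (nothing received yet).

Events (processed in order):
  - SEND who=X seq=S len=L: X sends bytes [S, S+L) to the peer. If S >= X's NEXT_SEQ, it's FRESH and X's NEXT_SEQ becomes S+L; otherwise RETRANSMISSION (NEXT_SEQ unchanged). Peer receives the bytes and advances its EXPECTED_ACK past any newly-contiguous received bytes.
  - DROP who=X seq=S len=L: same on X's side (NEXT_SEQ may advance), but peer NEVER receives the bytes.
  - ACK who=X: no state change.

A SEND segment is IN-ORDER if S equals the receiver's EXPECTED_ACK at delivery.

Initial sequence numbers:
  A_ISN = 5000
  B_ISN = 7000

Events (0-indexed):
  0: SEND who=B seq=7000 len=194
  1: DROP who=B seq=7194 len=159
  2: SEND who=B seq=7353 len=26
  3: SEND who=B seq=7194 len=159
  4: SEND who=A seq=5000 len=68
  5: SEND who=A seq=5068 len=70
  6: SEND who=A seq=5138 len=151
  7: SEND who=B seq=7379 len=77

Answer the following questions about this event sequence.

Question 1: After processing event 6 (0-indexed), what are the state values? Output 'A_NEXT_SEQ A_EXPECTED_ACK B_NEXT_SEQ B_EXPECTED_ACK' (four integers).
After event 0: A_seq=5000 A_ack=7194 B_seq=7194 B_ack=5000
After event 1: A_seq=5000 A_ack=7194 B_seq=7353 B_ack=5000
After event 2: A_seq=5000 A_ack=7194 B_seq=7379 B_ack=5000
After event 3: A_seq=5000 A_ack=7379 B_seq=7379 B_ack=5000
After event 4: A_seq=5068 A_ack=7379 B_seq=7379 B_ack=5068
After event 5: A_seq=5138 A_ack=7379 B_seq=7379 B_ack=5138
After event 6: A_seq=5289 A_ack=7379 B_seq=7379 B_ack=5289

5289 7379 7379 5289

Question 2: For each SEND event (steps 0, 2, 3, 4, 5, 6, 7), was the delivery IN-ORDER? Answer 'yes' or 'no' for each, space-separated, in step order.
Answer: yes no yes yes yes yes yes

Derivation:
Step 0: SEND seq=7000 -> in-order
Step 2: SEND seq=7353 -> out-of-order
Step 3: SEND seq=7194 -> in-order
Step 4: SEND seq=5000 -> in-order
Step 5: SEND seq=5068 -> in-order
Step 6: SEND seq=5138 -> in-order
Step 7: SEND seq=7379 -> in-order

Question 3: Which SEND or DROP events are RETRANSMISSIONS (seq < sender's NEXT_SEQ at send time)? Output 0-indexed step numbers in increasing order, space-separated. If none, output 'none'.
Step 0: SEND seq=7000 -> fresh
Step 1: DROP seq=7194 -> fresh
Step 2: SEND seq=7353 -> fresh
Step 3: SEND seq=7194 -> retransmit
Step 4: SEND seq=5000 -> fresh
Step 5: SEND seq=5068 -> fresh
Step 6: SEND seq=5138 -> fresh
Step 7: SEND seq=7379 -> fresh

Answer: 3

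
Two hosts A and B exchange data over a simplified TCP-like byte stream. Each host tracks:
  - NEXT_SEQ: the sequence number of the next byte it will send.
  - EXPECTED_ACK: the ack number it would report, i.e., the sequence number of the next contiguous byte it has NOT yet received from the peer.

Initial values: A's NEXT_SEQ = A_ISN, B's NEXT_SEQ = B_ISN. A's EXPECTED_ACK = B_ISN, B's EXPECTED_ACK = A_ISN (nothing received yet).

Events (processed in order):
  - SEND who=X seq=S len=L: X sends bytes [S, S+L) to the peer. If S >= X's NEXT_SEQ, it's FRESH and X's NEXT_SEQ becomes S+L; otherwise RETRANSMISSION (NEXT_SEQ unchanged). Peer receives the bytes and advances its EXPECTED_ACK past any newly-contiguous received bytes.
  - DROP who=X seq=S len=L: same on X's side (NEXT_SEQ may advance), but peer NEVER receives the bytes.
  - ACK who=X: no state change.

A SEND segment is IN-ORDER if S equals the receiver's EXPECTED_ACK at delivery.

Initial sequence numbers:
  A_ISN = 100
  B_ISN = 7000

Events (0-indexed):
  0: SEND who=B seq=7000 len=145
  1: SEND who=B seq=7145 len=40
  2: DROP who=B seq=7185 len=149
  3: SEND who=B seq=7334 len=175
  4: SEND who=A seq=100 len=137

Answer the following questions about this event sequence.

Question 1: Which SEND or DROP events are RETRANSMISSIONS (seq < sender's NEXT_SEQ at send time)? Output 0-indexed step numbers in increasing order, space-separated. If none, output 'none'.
Answer: none

Derivation:
Step 0: SEND seq=7000 -> fresh
Step 1: SEND seq=7145 -> fresh
Step 2: DROP seq=7185 -> fresh
Step 3: SEND seq=7334 -> fresh
Step 4: SEND seq=100 -> fresh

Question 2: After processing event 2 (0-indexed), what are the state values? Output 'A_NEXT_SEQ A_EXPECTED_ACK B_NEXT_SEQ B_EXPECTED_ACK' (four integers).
After event 0: A_seq=100 A_ack=7145 B_seq=7145 B_ack=100
After event 1: A_seq=100 A_ack=7185 B_seq=7185 B_ack=100
After event 2: A_seq=100 A_ack=7185 B_seq=7334 B_ack=100

100 7185 7334 100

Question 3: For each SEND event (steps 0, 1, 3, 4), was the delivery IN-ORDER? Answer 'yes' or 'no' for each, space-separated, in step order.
Step 0: SEND seq=7000 -> in-order
Step 1: SEND seq=7145 -> in-order
Step 3: SEND seq=7334 -> out-of-order
Step 4: SEND seq=100 -> in-order

Answer: yes yes no yes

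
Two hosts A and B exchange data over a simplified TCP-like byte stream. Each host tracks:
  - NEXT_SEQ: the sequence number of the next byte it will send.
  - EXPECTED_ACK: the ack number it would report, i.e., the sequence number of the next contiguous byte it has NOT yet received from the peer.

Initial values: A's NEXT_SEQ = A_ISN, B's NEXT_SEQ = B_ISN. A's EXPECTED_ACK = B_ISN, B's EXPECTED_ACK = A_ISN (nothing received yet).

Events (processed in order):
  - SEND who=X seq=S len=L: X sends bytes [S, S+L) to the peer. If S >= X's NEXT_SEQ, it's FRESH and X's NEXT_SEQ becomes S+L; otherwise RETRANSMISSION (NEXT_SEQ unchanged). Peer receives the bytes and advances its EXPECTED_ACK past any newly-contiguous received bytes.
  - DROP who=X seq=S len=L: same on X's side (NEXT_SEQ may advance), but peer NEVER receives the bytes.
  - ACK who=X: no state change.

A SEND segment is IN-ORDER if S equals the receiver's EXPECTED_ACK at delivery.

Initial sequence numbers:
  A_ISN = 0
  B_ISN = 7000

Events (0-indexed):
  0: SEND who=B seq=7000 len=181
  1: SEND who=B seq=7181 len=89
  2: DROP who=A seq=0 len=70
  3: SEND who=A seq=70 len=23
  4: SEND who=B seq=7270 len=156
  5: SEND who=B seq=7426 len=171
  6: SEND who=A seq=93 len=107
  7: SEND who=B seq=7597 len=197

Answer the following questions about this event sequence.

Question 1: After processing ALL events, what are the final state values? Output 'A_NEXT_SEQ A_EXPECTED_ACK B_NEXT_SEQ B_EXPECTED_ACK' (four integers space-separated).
After event 0: A_seq=0 A_ack=7181 B_seq=7181 B_ack=0
After event 1: A_seq=0 A_ack=7270 B_seq=7270 B_ack=0
After event 2: A_seq=70 A_ack=7270 B_seq=7270 B_ack=0
After event 3: A_seq=93 A_ack=7270 B_seq=7270 B_ack=0
After event 4: A_seq=93 A_ack=7426 B_seq=7426 B_ack=0
After event 5: A_seq=93 A_ack=7597 B_seq=7597 B_ack=0
After event 6: A_seq=200 A_ack=7597 B_seq=7597 B_ack=0
After event 7: A_seq=200 A_ack=7794 B_seq=7794 B_ack=0

Answer: 200 7794 7794 0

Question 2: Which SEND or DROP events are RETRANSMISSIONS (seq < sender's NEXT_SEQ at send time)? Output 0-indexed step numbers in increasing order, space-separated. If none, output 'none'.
Step 0: SEND seq=7000 -> fresh
Step 1: SEND seq=7181 -> fresh
Step 2: DROP seq=0 -> fresh
Step 3: SEND seq=70 -> fresh
Step 4: SEND seq=7270 -> fresh
Step 5: SEND seq=7426 -> fresh
Step 6: SEND seq=93 -> fresh
Step 7: SEND seq=7597 -> fresh

Answer: none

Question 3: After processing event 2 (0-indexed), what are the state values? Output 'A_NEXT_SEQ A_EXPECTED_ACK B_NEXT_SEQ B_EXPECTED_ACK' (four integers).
After event 0: A_seq=0 A_ack=7181 B_seq=7181 B_ack=0
After event 1: A_seq=0 A_ack=7270 B_seq=7270 B_ack=0
After event 2: A_seq=70 A_ack=7270 B_seq=7270 B_ack=0

70 7270 7270 0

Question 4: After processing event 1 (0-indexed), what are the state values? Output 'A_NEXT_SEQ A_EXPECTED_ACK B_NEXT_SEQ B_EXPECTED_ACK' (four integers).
After event 0: A_seq=0 A_ack=7181 B_seq=7181 B_ack=0
After event 1: A_seq=0 A_ack=7270 B_seq=7270 B_ack=0

0 7270 7270 0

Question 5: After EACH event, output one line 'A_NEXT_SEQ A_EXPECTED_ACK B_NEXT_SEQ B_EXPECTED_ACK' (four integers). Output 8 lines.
0 7181 7181 0
0 7270 7270 0
70 7270 7270 0
93 7270 7270 0
93 7426 7426 0
93 7597 7597 0
200 7597 7597 0
200 7794 7794 0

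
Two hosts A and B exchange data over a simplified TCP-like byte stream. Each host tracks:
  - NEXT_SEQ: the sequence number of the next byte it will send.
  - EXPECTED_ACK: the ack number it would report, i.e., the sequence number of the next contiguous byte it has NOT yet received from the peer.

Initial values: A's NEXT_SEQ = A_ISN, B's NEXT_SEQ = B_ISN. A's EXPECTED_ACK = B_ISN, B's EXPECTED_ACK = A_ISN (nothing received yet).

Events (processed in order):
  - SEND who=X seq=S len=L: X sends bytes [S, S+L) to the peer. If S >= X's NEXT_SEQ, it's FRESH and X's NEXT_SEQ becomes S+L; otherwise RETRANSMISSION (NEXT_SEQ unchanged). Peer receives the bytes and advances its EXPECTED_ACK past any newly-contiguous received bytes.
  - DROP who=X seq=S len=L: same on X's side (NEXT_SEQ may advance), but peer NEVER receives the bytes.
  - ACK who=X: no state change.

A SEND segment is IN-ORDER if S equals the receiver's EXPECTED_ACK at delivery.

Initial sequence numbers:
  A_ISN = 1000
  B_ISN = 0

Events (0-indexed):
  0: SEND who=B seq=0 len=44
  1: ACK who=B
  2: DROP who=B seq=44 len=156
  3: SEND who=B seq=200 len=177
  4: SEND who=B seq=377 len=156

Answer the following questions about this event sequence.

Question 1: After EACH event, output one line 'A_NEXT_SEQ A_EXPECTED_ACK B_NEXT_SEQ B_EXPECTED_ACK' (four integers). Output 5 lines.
1000 44 44 1000
1000 44 44 1000
1000 44 200 1000
1000 44 377 1000
1000 44 533 1000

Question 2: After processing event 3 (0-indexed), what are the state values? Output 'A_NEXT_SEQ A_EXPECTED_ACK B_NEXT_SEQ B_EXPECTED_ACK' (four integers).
After event 0: A_seq=1000 A_ack=44 B_seq=44 B_ack=1000
After event 1: A_seq=1000 A_ack=44 B_seq=44 B_ack=1000
After event 2: A_seq=1000 A_ack=44 B_seq=200 B_ack=1000
After event 3: A_seq=1000 A_ack=44 B_seq=377 B_ack=1000

1000 44 377 1000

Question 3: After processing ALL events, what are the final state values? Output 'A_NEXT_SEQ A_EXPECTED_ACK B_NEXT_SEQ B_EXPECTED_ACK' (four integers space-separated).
Answer: 1000 44 533 1000

Derivation:
After event 0: A_seq=1000 A_ack=44 B_seq=44 B_ack=1000
After event 1: A_seq=1000 A_ack=44 B_seq=44 B_ack=1000
After event 2: A_seq=1000 A_ack=44 B_seq=200 B_ack=1000
After event 3: A_seq=1000 A_ack=44 B_seq=377 B_ack=1000
After event 4: A_seq=1000 A_ack=44 B_seq=533 B_ack=1000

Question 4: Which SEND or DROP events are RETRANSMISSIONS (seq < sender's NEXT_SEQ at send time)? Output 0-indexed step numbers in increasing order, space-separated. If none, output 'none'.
Answer: none

Derivation:
Step 0: SEND seq=0 -> fresh
Step 2: DROP seq=44 -> fresh
Step 3: SEND seq=200 -> fresh
Step 4: SEND seq=377 -> fresh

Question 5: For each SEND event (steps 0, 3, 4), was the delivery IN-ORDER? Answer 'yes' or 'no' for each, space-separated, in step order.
Step 0: SEND seq=0 -> in-order
Step 3: SEND seq=200 -> out-of-order
Step 4: SEND seq=377 -> out-of-order

Answer: yes no no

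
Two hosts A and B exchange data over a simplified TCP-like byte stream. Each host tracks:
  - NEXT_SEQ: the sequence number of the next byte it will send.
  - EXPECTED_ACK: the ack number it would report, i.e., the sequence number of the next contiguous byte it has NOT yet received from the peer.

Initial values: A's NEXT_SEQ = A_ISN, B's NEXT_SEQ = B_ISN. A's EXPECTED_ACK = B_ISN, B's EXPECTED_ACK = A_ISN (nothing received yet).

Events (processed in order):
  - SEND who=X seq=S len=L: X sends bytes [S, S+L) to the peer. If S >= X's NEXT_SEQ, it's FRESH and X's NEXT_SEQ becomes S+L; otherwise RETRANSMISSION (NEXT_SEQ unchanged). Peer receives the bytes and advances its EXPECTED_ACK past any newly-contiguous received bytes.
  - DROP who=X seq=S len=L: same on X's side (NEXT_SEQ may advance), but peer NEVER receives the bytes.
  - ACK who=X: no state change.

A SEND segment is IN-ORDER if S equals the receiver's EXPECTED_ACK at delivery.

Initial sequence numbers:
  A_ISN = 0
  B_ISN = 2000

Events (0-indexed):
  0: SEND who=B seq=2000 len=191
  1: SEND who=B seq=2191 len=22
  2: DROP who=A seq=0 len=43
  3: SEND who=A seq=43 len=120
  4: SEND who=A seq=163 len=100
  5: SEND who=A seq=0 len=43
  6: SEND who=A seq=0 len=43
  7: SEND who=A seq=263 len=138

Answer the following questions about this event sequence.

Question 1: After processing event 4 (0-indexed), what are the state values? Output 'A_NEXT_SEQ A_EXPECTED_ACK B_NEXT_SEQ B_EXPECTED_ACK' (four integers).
After event 0: A_seq=0 A_ack=2191 B_seq=2191 B_ack=0
After event 1: A_seq=0 A_ack=2213 B_seq=2213 B_ack=0
After event 2: A_seq=43 A_ack=2213 B_seq=2213 B_ack=0
After event 3: A_seq=163 A_ack=2213 B_seq=2213 B_ack=0
After event 4: A_seq=263 A_ack=2213 B_seq=2213 B_ack=0

263 2213 2213 0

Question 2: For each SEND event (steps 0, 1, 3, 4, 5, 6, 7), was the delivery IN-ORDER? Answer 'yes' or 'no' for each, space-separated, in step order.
Answer: yes yes no no yes no yes

Derivation:
Step 0: SEND seq=2000 -> in-order
Step 1: SEND seq=2191 -> in-order
Step 3: SEND seq=43 -> out-of-order
Step 4: SEND seq=163 -> out-of-order
Step 5: SEND seq=0 -> in-order
Step 6: SEND seq=0 -> out-of-order
Step 7: SEND seq=263 -> in-order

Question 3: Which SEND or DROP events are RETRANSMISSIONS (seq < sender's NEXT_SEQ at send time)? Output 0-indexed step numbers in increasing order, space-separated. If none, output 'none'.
Step 0: SEND seq=2000 -> fresh
Step 1: SEND seq=2191 -> fresh
Step 2: DROP seq=0 -> fresh
Step 3: SEND seq=43 -> fresh
Step 4: SEND seq=163 -> fresh
Step 5: SEND seq=0 -> retransmit
Step 6: SEND seq=0 -> retransmit
Step 7: SEND seq=263 -> fresh

Answer: 5 6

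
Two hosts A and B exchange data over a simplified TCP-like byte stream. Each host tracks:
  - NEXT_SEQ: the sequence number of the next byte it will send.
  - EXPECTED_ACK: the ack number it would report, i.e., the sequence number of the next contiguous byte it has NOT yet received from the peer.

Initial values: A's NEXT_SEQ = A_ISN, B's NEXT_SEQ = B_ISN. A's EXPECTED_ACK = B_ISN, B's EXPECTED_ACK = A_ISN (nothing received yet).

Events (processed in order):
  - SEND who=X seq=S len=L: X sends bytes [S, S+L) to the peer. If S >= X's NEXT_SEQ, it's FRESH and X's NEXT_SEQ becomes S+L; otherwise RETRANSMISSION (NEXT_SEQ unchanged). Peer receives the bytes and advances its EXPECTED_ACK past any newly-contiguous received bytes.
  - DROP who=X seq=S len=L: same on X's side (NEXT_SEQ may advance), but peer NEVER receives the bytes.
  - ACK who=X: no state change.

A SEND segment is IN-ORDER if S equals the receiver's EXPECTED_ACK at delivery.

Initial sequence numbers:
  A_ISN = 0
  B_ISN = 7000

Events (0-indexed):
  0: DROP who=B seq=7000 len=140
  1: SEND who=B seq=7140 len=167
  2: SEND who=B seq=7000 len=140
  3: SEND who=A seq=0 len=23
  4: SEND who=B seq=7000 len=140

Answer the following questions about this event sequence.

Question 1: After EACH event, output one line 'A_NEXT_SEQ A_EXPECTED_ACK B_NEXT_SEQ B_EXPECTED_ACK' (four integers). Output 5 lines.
0 7000 7140 0
0 7000 7307 0
0 7307 7307 0
23 7307 7307 23
23 7307 7307 23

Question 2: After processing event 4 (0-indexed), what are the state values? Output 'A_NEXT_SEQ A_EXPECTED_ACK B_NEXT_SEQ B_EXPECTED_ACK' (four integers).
After event 0: A_seq=0 A_ack=7000 B_seq=7140 B_ack=0
After event 1: A_seq=0 A_ack=7000 B_seq=7307 B_ack=0
After event 2: A_seq=0 A_ack=7307 B_seq=7307 B_ack=0
After event 3: A_seq=23 A_ack=7307 B_seq=7307 B_ack=23
After event 4: A_seq=23 A_ack=7307 B_seq=7307 B_ack=23

23 7307 7307 23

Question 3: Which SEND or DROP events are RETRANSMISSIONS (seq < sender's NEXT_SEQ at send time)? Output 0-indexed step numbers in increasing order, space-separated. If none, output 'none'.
Answer: 2 4

Derivation:
Step 0: DROP seq=7000 -> fresh
Step 1: SEND seq=7140 -> fresh
Step 2: SEND seq=7000 -> retransmit
Step 3: SEND seq=0 -> fresh
Step 4: SEND seq=7000 -> retransmit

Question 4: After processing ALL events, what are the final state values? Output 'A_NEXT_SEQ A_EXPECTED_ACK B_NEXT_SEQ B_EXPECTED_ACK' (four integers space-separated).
Answer: 23 7307 7307 23

Derivation:
After event 0: A_seq=0 A_ack=7000 B_seq=7140 B_ack=0
After event 1: A_seq=0 A_ack=7000 B_seq=7307 B_ack=0
After event 2: A_seq=0 A_ack=7307 B_seq=7307 B_ack=0
After event 3: A_seq=23 A_ack=7307 B_seq=7307 B_ack=23
After event 4: A_seq=23 A_ack=7307 B_seq=7307 B_ack=23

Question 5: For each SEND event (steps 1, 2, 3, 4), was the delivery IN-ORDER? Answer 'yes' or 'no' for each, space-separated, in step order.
Step 1: SEND seq=7140 -> out-of-order
Step 2: SEND seq=7000 -> in-order
Step 3: SEND seq=0 -> in-order
Step 4: SEND seq=7000 -> out-of-order

Answer: no yes yes no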